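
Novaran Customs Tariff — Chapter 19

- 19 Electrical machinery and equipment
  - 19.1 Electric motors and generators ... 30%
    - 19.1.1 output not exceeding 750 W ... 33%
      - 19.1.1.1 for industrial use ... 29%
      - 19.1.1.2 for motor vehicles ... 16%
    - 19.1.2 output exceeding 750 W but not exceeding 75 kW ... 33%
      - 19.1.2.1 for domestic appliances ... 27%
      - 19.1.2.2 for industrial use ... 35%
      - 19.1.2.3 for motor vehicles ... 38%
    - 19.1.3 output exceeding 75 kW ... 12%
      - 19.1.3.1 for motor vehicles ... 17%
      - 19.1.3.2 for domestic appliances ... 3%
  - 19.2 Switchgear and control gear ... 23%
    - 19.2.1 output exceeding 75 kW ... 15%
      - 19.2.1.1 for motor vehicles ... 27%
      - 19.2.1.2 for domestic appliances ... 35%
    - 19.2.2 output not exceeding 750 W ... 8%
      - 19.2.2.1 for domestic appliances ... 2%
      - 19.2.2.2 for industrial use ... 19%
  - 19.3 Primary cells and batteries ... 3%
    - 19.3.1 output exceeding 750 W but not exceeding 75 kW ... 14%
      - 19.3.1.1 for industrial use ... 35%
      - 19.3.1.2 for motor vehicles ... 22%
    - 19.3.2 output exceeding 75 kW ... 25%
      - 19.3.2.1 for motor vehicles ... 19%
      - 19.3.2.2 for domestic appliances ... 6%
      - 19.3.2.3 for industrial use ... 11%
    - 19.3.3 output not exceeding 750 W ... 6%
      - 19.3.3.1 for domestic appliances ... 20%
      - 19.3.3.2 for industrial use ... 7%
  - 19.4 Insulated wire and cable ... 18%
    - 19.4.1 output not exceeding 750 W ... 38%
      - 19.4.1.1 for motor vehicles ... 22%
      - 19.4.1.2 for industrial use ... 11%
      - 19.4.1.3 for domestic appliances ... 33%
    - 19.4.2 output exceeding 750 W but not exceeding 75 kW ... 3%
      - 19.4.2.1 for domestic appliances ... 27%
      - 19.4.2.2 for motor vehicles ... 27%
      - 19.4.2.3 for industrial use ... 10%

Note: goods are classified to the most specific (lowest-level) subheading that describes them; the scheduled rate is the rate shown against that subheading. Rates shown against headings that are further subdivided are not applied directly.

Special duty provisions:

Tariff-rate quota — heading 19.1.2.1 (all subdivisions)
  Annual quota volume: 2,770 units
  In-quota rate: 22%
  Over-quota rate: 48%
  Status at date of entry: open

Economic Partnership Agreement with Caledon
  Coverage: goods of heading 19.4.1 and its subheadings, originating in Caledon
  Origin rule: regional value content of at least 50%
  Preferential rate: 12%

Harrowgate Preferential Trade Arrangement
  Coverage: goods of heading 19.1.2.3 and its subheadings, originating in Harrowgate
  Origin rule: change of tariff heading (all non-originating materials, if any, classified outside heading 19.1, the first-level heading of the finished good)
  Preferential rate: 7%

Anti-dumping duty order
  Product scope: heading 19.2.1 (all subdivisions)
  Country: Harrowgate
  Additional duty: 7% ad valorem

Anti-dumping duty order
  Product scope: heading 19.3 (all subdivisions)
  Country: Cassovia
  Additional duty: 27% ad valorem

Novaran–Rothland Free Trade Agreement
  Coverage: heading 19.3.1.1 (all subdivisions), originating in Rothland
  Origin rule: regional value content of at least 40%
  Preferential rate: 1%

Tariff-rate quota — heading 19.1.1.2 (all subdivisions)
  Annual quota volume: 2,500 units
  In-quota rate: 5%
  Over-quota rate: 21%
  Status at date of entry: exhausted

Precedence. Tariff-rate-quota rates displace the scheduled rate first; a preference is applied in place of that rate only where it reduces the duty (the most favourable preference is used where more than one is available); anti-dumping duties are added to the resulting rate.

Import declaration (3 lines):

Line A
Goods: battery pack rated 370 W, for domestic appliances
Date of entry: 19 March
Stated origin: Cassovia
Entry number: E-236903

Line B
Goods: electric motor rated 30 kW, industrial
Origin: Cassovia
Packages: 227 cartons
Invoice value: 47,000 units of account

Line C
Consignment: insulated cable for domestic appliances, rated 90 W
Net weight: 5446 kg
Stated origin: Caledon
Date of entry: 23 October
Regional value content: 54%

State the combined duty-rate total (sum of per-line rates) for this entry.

94%

Line A: battery pack → 19.3; rated 370 W → 19.3.3; for domestic appliances → 19.3.3.1. Scheduled 20%. anti-dumping (Cassovia, 19.3): +27%; total 20% + 27% = 47%. → 47%.
Line B: electric motor → 19.1; rated 30 kW → 19.1.2; industrial → 19.1.2.2. Scheduled 35%. No special measure applies. → 35%.
Line C: insulated cable → 19.4; rated 90 W → 19.4.1; for domestic appliances → 19.4.1.3. Scheduled 33%. Caledon agreement on 19.4.1: RVC ≥ 50% → 12% available; preferential 12%. → 12%.
Sum: 47% + 35% + 12% = 94%.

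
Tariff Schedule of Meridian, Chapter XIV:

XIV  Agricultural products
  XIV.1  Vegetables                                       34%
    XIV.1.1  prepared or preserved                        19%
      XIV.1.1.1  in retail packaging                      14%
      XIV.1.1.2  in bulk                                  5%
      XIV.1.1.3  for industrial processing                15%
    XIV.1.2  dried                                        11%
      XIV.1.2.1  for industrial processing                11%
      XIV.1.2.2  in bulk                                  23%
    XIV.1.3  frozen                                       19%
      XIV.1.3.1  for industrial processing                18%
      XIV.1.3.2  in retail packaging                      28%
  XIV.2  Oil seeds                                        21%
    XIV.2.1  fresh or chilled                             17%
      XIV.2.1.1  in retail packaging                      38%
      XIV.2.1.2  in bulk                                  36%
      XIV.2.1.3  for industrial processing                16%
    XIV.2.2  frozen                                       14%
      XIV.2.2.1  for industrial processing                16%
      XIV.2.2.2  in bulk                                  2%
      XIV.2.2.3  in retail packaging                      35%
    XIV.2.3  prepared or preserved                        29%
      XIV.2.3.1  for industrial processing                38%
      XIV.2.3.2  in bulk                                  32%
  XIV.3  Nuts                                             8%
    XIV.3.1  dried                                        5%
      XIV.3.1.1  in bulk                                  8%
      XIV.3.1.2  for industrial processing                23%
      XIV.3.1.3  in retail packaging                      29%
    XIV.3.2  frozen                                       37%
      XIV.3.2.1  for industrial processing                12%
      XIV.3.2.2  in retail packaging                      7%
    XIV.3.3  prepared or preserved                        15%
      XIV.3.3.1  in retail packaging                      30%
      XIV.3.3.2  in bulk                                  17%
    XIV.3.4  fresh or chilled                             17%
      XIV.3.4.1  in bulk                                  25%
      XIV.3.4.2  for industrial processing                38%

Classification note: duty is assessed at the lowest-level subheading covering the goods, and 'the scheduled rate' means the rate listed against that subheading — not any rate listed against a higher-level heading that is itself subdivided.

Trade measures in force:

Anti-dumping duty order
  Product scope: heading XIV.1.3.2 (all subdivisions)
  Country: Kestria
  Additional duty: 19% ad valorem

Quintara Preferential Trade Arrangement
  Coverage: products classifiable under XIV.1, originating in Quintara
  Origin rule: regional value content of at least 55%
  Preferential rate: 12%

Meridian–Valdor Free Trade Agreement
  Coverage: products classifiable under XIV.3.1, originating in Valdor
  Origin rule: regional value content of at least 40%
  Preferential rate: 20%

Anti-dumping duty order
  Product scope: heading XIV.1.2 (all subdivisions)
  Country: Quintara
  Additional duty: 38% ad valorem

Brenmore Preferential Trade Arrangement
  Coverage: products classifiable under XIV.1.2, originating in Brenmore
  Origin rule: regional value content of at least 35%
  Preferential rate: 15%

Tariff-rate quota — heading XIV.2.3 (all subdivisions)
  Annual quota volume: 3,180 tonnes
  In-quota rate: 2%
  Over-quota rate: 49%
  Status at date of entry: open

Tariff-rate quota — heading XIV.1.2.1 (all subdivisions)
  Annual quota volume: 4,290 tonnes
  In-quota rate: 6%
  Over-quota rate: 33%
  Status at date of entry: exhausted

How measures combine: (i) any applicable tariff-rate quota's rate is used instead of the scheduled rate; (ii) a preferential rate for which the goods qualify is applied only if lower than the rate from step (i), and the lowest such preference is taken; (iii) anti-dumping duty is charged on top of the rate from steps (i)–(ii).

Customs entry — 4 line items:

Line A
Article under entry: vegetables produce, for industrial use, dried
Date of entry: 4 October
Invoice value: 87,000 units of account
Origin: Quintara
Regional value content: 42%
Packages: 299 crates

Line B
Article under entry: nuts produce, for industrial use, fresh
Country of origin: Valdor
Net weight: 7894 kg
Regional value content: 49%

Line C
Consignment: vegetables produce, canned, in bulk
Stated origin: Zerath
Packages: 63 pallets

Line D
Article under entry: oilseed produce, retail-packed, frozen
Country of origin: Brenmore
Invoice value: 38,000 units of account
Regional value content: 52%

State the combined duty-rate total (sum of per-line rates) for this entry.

149%

Line A: vegetables → XIV.1; dried → XIV.1.2; for industrial use → XIV.1.2.1. Scheduled 11%. quota on XIV.1.2.1 exhausted → over-quota 33%; Quintara agreement on XIV.1: RVC < 55%; anti-dumping (Quintara, XIV.1.2): +38%; total 33% + 38% = 71%. → 71%.
Line B: nuts → XIV.3; fresh → XIV.3.4; for industrial use → XIV.3.4.2. Scheduled 38%. Valdor agreement on XIV.3.1: XIV.3.4.2 not covered. → 38%.
Line C: vegetables → XIV.1; canned → XIV.1.1; in bulk → XIV.1.1.2. Scheduled 5%. No special measure applies. → 5%.
Line D: oilseed → XIV.2; frozen → XIV.2.2; retail-packed → XIV.2.2.3. Scheduled 35%. Brenmore agreement on XIV.1.2: XIV.2.2.3 not covered. → 35%.
Sum: 71% + 38% + 5% + 35% = 149%.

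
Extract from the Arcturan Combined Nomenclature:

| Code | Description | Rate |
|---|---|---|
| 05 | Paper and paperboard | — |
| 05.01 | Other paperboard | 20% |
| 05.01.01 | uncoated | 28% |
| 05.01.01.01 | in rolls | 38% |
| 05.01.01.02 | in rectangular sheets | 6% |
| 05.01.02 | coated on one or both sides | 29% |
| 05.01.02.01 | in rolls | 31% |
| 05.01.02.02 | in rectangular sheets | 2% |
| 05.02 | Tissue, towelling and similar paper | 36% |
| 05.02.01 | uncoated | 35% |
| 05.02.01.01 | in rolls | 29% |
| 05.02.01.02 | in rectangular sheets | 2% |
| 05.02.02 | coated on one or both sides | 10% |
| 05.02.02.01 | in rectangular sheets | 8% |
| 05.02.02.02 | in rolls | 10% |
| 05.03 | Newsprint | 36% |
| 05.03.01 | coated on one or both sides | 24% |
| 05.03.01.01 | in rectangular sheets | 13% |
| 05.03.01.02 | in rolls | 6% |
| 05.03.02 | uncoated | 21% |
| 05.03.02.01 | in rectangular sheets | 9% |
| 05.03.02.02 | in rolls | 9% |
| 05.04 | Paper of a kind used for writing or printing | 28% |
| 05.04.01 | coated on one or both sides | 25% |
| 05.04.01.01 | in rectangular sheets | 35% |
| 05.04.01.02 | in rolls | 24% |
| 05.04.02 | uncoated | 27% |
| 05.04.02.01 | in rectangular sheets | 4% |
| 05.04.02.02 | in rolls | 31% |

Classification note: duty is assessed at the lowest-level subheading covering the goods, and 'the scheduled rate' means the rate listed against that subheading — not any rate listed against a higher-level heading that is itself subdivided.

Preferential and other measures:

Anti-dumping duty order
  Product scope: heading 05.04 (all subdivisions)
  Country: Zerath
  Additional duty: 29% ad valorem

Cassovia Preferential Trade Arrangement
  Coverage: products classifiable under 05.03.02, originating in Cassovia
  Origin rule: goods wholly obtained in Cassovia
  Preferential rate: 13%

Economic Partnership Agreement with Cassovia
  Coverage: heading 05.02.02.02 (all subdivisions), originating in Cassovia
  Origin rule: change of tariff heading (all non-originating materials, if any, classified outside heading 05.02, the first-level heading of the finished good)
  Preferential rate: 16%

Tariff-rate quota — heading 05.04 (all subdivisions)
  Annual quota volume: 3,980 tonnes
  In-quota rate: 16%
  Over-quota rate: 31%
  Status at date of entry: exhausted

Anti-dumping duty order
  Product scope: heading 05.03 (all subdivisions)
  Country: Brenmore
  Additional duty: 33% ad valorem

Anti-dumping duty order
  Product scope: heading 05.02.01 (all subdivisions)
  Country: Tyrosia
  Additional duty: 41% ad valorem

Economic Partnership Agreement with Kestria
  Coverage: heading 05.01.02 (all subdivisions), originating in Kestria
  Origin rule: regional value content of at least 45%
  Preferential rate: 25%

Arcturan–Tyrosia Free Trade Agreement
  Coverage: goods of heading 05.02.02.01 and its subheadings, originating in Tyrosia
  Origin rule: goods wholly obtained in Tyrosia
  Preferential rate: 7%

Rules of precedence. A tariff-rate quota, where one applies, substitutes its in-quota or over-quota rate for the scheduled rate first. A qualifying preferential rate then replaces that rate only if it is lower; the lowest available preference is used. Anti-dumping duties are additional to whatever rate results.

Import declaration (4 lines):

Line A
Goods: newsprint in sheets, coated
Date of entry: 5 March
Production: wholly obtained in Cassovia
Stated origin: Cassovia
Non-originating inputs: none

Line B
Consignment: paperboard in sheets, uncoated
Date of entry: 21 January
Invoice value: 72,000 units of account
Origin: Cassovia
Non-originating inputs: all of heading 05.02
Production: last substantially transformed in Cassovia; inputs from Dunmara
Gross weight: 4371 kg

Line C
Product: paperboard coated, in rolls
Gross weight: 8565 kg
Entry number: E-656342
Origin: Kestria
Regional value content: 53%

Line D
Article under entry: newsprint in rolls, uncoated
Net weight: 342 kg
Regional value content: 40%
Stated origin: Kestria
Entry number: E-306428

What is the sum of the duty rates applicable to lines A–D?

53%

Line A: newsprint → 05.03; coated → 05.03.01; in sheets → 05.03.01.01. Scheduled 13%. Cassovia agreement on 05.03.02: 05.03.01.01 not covered; Cassovia agreement on 05.02.02.02: 05.03.01.01 not covered. → 13%.
Line B: paperboard → 05.01; uncoated → 05.01.01; in sheets → 05.01.01.02. Scheduled 6%. Cassovia agreement on 05.03.02: 05.01.01.02 not covered; Cassovia agreement on 05.02.02.02: 05.01.01.02 not covered. → 6%.
Line C: paperboard → 05.01; coated → 05.01.02; in rolls → 05.01.02.01. Scheduled 31%. Kestria agreement on 05.01.02: RVC ≥ 45% → 25% available; preferential 25%. → 25%.
Line D: newsprint → 05.03; uncoated → 05.03.02; in rolls → 05.03.02.02. Scheduled 9%. Kestria agreement on 05.01.02: 05.03.02.02 not covered. → 9%.
Sum: 13% + 6% + 25% + 9% = 53%.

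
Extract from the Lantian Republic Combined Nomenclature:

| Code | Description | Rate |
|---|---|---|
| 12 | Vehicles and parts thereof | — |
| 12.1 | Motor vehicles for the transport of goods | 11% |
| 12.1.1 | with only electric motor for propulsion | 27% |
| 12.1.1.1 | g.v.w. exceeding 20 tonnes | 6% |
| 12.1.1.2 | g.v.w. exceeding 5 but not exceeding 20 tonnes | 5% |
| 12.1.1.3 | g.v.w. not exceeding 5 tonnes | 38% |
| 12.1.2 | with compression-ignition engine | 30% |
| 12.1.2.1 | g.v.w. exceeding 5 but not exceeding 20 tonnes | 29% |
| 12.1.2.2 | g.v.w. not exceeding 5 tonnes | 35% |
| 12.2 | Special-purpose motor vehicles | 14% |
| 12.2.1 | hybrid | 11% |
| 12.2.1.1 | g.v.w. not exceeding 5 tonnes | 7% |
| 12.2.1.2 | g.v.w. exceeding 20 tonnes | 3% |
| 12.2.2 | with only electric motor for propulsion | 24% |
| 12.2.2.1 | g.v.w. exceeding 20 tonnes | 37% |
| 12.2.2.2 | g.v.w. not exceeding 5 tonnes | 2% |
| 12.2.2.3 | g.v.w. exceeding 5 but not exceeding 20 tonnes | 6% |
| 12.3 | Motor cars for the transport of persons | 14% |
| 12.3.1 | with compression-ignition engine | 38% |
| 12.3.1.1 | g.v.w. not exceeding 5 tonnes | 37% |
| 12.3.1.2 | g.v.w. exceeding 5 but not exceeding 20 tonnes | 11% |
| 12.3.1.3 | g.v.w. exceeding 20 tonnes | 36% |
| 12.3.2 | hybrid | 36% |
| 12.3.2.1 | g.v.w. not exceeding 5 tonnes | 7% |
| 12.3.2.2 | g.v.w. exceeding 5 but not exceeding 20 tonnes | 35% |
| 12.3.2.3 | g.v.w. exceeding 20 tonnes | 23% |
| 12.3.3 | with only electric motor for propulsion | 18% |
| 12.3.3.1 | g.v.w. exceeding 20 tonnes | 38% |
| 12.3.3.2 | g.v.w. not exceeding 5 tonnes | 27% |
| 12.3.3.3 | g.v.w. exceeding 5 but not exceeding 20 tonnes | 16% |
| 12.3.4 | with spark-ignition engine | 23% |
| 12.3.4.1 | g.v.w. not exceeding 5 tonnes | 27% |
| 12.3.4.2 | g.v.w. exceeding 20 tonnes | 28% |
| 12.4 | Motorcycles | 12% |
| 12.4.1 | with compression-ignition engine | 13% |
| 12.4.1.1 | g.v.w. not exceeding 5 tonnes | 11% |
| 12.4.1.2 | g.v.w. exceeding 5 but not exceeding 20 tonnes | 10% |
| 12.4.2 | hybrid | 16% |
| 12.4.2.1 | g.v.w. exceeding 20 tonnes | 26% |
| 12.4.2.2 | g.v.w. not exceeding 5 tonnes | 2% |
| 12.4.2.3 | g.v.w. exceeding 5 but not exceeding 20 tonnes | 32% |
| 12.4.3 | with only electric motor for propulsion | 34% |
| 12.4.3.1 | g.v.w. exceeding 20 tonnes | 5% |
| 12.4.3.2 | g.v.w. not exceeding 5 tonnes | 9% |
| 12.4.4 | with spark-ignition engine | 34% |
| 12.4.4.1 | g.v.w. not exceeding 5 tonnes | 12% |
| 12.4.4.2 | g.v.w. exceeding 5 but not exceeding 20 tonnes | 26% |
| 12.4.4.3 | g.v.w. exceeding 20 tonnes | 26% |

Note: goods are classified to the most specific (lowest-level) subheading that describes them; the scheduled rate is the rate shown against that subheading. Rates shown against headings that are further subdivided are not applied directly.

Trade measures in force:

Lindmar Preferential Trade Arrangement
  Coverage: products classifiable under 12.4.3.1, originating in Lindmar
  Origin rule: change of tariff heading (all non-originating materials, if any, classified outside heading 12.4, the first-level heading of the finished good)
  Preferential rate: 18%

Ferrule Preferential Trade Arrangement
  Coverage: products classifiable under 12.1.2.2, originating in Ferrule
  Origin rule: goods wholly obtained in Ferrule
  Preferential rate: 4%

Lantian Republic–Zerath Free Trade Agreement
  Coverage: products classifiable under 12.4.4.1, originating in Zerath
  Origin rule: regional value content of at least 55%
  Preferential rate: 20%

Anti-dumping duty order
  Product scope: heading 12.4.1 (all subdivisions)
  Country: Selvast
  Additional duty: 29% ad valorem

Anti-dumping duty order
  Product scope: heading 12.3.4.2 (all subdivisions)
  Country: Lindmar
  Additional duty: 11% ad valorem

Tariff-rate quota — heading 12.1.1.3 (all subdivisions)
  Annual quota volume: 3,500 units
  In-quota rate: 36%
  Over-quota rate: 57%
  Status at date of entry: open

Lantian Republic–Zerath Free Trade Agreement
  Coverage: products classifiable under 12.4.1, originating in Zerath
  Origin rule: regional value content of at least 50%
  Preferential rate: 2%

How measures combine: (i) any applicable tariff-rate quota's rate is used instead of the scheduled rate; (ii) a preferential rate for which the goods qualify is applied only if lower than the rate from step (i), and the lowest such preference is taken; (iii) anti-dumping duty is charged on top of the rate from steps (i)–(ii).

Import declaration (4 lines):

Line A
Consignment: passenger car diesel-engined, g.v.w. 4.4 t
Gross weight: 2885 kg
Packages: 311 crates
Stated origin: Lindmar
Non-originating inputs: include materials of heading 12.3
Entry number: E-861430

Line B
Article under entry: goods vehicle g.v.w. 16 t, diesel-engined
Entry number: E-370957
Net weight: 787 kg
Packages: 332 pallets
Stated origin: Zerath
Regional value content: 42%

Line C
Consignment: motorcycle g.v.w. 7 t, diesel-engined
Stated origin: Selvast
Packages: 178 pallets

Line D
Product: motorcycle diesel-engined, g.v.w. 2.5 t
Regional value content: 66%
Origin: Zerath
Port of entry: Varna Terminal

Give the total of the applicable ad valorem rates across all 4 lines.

107%

Line A: passenger car → 12.3; diesel-engined → 12.3.1; g.v.w. 4.4 t → 12.3.1.1. Scheduled 37%. Lindmar agreement on 12.4.3.1: 12.3.1.1 not covered. → 37%.
Line B: goods vehicle → 12.1; diesel-engined → 12.1.2; g.v.w. 16 t → 12.1.2.1. Scheduled 29%. Zerath agreement on 12.4.4.1: 12.1.2.1 not covered; Zerath agreement on 12.4.1: 12.1.2.1 not covered. → 29%.
Line C: motorcycle → 12.4; diesel-engined → 12.4.1; g.v.w. 7 t → 12.4.1.2. Scheduled 10%. anti-dumping (Selvast, 12.4.1): +29%; total 10% + 29% = 39%. → 39%.
Line D: motorcycle → 12.4; diesel-engined → 12.4.1; g.v.w. 2.5 t → 12.4.1.1. Scheduled 11%. Zerath agreement on 12.4.4.1: 12.4.1.1 not covered; Zerath agreement on 12.4.1: RVC ≥ 50% → 2% available; preferential 2%. → 2%.
Sum: 37% + 29% + 39% + 2% = 107%.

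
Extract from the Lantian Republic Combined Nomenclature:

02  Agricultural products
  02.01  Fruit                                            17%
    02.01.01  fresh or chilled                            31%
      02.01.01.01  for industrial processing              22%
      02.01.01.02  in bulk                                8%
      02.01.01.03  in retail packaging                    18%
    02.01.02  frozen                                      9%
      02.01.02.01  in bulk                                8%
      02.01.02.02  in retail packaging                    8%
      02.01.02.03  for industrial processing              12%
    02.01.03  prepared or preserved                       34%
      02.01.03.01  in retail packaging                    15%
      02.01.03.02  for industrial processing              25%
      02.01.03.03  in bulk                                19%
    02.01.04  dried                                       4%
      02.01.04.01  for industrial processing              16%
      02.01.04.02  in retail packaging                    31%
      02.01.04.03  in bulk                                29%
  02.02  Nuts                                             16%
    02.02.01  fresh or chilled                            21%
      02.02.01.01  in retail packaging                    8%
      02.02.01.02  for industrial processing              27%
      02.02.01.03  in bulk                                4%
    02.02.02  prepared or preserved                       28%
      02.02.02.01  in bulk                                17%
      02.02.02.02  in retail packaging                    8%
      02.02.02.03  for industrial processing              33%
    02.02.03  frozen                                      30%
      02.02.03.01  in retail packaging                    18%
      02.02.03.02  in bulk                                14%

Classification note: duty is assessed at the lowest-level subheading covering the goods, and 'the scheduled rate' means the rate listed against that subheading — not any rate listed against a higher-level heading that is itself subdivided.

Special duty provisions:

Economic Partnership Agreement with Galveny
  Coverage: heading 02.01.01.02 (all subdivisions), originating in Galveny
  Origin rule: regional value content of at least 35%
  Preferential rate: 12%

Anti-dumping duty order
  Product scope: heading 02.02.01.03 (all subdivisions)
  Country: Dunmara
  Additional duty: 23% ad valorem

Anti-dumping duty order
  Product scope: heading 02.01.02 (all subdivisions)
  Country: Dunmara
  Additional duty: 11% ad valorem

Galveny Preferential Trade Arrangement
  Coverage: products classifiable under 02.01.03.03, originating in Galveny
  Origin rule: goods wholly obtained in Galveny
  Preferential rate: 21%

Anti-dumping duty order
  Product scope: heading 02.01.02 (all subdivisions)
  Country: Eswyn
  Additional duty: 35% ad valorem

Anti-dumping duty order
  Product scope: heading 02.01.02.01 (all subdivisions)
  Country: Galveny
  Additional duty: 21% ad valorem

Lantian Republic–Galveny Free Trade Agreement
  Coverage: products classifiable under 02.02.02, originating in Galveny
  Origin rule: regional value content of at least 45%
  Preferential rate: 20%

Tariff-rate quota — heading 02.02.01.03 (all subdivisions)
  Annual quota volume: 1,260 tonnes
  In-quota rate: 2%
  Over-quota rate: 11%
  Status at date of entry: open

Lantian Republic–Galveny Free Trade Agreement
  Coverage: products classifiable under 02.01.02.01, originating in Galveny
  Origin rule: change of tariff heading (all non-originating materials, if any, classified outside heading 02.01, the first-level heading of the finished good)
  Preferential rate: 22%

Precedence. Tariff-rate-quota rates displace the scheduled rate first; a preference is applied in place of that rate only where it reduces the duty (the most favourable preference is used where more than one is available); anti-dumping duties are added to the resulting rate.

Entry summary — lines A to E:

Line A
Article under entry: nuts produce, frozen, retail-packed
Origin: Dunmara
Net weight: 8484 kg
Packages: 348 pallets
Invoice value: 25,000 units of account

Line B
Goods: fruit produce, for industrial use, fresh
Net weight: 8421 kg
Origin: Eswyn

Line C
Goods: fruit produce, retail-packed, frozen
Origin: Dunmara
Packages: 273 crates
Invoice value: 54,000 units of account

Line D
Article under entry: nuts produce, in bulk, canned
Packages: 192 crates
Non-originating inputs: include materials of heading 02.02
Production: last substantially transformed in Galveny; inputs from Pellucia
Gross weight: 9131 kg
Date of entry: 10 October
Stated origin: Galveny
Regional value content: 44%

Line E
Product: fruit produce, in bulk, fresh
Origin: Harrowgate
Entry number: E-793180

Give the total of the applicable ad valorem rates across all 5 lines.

Line A: nuts → 02.02; frozen → 02.02.03; retail-packed → 02.02.03.01. Scheduled 18%. No special measure applies. → 18%.
Line B: fruit → 02.01; fresh → 02.01.01; for industrial use → 02.01.01.01. Scheduled 22%. No special measure applies. → 22%.
Line C: fruit → 02.01; frozen → 02.01.02; retail-packed → 02.01.02.02. Scheduled 8%. anti-dumping (Dunmara, 02.01.02): +11%; total 8% + 11% = 19%. → 19%.
Line D: nuts → 02.02; canned → 02.02.02; in bulk → 02.02.02.01. Scheduled 17%. Galveny agreement on 02.01.01.02: 02.02.02.01 not covered; Galveny agreement on 02.01.03.03: 02.02.02.01 not covered; Galveny agreement on 02.02.02: RVC < 45%; Galveny agreement on 02.01.02.01: 02.02.02.01 not covered. → 17%.
Line E: fruit → 02.01; fresh → 02.01.01; in bulk → 02.01.01.02. Scheduled 8%. No special measure applies. → 8%.
Sum: 18% + 22% + 19% + 17% + 8% = 84%.

84%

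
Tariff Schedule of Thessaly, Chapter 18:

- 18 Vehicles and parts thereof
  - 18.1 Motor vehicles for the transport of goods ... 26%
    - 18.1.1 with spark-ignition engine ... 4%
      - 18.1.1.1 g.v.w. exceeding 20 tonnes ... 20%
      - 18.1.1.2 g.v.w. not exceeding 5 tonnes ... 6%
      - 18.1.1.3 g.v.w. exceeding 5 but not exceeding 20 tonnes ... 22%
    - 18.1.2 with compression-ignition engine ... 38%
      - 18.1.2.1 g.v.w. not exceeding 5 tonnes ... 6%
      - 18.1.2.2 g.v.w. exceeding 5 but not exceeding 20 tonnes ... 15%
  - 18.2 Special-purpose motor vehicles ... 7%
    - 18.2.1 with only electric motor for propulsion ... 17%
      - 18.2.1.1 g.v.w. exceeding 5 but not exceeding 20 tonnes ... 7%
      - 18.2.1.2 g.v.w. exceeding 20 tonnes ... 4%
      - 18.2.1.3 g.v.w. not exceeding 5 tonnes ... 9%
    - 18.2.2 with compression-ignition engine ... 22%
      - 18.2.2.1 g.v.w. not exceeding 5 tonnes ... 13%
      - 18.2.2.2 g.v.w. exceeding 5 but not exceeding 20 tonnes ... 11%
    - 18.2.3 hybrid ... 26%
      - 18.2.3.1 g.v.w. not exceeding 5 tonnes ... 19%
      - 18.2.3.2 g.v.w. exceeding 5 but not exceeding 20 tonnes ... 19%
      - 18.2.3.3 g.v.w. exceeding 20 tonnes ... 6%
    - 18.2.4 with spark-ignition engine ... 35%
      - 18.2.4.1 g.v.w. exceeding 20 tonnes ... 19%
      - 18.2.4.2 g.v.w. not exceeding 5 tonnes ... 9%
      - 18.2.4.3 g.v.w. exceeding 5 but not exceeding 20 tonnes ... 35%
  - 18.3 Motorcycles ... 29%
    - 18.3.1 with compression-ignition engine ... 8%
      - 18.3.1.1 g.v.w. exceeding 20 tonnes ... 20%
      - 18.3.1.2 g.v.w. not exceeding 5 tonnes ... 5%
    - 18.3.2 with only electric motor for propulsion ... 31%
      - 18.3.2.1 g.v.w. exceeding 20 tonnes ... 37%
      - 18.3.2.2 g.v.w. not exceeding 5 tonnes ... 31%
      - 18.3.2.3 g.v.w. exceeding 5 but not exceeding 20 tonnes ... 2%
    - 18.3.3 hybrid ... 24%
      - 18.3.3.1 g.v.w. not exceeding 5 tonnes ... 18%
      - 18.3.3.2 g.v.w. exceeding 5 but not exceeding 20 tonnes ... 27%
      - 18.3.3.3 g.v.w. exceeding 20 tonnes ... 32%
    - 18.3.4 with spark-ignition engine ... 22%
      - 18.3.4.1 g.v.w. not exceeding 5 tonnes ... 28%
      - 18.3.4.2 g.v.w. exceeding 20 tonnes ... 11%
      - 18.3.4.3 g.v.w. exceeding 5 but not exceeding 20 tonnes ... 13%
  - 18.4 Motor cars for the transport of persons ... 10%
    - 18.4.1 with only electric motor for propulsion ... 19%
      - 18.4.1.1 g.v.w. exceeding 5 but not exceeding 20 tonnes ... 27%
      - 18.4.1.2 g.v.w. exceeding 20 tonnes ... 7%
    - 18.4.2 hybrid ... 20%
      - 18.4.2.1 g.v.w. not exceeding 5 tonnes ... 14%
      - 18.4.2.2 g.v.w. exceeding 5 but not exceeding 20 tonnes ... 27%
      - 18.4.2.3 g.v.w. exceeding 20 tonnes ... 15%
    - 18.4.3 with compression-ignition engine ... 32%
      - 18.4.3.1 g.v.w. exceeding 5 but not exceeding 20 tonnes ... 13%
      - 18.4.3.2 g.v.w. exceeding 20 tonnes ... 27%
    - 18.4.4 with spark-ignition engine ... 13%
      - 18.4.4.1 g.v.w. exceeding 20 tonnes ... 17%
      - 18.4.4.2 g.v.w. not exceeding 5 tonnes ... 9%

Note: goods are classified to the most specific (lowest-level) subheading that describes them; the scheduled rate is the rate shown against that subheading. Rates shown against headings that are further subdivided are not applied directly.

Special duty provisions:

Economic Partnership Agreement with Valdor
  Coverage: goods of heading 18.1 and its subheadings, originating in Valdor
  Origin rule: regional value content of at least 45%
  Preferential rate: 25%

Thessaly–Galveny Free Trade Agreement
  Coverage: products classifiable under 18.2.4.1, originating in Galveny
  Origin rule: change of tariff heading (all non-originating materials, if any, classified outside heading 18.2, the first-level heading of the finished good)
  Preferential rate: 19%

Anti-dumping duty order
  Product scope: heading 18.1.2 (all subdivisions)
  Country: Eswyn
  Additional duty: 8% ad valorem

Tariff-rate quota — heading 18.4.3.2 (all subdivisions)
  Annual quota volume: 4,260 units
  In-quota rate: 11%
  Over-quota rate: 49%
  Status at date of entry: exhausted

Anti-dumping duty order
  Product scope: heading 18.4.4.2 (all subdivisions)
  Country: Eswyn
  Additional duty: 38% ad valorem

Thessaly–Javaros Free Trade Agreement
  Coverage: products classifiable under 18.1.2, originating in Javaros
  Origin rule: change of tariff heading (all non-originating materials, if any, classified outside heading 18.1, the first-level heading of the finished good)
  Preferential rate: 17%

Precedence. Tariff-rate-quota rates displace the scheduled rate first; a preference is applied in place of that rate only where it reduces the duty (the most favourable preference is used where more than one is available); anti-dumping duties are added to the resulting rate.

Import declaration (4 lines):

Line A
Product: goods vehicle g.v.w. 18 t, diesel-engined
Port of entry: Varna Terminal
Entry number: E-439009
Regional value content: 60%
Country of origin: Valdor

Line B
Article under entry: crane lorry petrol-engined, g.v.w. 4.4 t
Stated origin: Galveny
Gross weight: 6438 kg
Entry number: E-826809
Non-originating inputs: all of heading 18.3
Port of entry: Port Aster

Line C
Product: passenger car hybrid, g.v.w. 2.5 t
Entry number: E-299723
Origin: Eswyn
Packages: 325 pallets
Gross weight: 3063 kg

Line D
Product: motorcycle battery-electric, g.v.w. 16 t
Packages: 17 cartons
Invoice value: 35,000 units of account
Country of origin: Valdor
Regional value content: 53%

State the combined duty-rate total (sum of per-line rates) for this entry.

40%

Line A: goods vehicle → 18.1; diesel-engined → 18.1.2; g.v.w. 18 t → 18.1.2.2. Scheduled 15%. Valdor agreement on 18.1: RVC ≥ 45% → 25% available; preference 25% not lower than 15% → no reduction. → 15%.
Line B: crane lorry → 18.2; petrol-engined → 18.2.4; g.v.w. 4.4 t → 18.2.4.2. Scheduled 9%. Galveny agreement on 18.2.4.1: 18.2.4.2 not covered. → 9%.
Line C: passenger car → 18.4; hybrid → 18.4.2; g.v.w. 2.5 t → 18.4.2.1. Scheduled 14%. No special measure applies. → 14%.
Line D: motorcycle → 18.3; battery-electric → 18.3.2; g.v.w. 16 t → 18.3.2.3. Scheduled 2%. Valdor agreement on 18.1: 18.3.2.3 not covered. → 2%.
Sum: 15% + 9% + 14% + 2% = 40%.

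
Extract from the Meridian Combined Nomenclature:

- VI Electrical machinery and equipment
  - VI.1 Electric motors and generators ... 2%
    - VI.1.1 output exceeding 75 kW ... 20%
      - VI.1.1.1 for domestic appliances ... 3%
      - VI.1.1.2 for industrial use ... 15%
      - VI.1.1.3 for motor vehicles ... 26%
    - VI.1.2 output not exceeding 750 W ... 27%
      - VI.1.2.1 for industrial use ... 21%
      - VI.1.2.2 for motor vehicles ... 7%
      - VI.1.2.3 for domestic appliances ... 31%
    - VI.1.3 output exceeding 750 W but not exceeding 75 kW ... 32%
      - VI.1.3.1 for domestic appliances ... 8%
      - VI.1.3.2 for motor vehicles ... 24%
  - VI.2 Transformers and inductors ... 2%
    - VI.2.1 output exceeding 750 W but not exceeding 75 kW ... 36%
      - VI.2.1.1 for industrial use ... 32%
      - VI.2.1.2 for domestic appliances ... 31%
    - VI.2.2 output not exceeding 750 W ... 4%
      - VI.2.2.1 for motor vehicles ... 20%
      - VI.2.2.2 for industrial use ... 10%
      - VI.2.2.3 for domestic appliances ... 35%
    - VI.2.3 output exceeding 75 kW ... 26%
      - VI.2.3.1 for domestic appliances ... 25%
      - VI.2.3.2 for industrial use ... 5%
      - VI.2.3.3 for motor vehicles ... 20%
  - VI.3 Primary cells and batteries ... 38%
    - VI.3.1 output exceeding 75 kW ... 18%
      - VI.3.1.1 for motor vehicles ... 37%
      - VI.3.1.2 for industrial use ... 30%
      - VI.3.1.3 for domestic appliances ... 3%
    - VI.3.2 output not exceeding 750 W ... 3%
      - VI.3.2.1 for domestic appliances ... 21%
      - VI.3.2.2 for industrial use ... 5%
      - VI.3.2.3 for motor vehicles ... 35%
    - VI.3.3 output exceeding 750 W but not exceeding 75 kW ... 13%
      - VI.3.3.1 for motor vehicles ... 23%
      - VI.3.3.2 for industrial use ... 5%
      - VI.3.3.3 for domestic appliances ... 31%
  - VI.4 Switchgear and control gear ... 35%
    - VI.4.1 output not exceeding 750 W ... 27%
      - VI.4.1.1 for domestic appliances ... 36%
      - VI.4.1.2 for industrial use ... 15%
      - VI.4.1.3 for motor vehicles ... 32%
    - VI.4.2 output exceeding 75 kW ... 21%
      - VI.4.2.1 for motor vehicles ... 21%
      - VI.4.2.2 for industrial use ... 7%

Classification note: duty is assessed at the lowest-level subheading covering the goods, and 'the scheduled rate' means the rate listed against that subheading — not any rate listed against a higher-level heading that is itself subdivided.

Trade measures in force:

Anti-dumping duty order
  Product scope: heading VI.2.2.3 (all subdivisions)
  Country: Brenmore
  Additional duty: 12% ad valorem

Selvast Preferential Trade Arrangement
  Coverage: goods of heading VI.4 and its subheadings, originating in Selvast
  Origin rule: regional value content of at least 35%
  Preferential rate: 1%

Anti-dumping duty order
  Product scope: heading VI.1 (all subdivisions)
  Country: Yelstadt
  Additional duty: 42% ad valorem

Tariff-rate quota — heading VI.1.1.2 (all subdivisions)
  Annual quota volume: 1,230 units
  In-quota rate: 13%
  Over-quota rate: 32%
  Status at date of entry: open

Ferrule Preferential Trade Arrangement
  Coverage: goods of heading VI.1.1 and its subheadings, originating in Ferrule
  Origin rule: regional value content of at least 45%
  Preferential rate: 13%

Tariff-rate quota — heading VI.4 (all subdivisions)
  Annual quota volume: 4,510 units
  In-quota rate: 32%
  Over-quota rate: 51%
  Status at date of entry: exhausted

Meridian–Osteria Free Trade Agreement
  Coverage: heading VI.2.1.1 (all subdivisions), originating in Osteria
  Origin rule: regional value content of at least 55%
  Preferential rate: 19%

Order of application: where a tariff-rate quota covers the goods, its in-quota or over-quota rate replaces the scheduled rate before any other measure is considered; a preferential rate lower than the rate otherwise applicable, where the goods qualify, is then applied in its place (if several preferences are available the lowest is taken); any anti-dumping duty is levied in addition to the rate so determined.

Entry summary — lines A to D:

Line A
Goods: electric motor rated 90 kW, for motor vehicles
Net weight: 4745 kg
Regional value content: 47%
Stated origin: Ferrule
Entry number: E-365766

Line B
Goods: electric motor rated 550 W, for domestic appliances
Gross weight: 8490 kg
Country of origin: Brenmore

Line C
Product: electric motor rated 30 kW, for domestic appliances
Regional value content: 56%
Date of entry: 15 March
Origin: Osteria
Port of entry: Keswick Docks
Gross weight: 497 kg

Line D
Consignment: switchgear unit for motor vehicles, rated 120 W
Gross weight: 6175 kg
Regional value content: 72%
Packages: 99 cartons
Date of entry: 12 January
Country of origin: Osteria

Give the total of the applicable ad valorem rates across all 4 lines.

Line A: electric motor → VI.1; rated 90 kW → VI.1.1; for motor vehicles → VI.1.1.3. Scheduled 26%. Ferrule agreement on VI.1.1: RVC ≥ 45% → 13% available; preferential 13%. → 13%.
Line B: electric motor → VI.1; rated 550 W → VI.1.2; for domestic appliances → VI.1.2.3. Scheduled 31%. No special measure applies. → 31%.
Line C: electric motor → VI.1; rated 30 kW → VI.1.3; for domestic appliances → VI.1.3.1. Scheduled 8%. Osteria agreement on VI.2.1.1: VI.1.3.1 not covered. → 8%.
Line D: switchgear unit → VI.4; rated 120 W → VI.4.1; for motor vehicles → VI.4.1.3. Scheduled 32%. quota on VI.4 exhausted → over-quota 51%; Osteria agreement on VI.2.1.1: VI.4.1.3 not covered. → 51%.
Sum: 13% + 31% + 8% + 51% = 103%.

103%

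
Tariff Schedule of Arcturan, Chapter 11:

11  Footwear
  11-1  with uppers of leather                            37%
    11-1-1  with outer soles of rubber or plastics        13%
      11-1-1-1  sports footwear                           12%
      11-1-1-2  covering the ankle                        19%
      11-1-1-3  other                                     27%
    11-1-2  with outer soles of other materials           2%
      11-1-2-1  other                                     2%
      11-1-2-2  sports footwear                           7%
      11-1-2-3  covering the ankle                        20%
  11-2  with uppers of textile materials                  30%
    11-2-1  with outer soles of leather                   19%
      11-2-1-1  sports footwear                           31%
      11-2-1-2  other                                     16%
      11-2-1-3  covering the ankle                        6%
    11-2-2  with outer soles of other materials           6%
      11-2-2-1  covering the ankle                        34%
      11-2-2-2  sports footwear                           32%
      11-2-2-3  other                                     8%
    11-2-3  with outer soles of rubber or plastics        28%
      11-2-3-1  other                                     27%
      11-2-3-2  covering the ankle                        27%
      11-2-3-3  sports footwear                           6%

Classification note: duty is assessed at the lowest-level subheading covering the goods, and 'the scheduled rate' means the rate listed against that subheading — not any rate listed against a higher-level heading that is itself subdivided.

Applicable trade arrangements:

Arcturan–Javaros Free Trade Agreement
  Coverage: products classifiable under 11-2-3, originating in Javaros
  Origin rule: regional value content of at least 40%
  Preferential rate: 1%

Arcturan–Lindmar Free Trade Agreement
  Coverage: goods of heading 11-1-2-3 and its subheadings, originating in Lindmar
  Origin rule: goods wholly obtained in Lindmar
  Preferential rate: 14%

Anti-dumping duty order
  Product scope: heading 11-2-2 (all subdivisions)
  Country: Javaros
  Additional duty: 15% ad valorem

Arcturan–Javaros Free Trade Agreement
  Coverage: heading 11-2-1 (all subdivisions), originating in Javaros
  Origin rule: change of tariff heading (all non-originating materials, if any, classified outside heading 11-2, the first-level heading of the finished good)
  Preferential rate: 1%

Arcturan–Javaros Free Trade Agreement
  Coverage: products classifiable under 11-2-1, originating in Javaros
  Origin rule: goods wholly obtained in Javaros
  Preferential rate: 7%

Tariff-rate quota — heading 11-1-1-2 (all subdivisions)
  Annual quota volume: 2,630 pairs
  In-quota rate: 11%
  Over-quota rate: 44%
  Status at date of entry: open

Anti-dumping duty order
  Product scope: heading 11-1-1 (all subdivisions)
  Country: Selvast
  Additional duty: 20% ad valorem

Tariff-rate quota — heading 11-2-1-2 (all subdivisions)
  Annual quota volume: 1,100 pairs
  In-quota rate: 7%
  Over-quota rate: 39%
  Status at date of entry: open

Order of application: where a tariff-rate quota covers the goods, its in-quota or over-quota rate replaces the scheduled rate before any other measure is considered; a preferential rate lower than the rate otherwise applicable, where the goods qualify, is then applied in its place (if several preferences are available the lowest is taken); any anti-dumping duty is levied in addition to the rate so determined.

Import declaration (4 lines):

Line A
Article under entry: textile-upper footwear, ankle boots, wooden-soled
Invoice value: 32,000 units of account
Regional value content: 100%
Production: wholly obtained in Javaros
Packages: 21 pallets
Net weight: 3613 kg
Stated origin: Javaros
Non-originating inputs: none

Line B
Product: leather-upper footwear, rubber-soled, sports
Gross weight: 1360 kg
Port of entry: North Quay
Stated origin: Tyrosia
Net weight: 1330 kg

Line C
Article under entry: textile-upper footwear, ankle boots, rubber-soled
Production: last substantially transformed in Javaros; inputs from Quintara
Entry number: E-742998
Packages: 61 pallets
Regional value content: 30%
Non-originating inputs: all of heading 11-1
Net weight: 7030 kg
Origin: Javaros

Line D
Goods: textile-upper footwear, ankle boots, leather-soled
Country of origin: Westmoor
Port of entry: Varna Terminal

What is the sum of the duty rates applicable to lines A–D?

Line A: textile-upper → 11-2; wooden-soled → 11-2-2; ankle boots → 11-2-2-1. Scheduled 34%. Javaros agreement on 11-2-3: 11-2-2-1 not covered; Javaros agreement on 11-2-1: 11-2-2-1 not covered; Javaros agreement on 11-2-1: 11-2-2-1 not covered; anti-dumping (Javaros, 11-2-2): +15%; total 34% + 15% = 49%. → 49%.
Line B: leather-upper → 11-1; rubber-soled → 11-1-1; sports → 11-1-1-1. Scheduled 12%. No special measure applies. → 12%.
Line C: textile-upper → 11-2; rubber-soled → 11-2-3; ankle boots → 11-2-3-2. Scheduled 27%. Javaros agreement on 11-2-3: RVC < 40%; Javaros agreement on 11-2-1: 11-2-3-2 not covered; Javaros agreement on 11-2-1: 11-2-3-2 not covered. → 27%.
Line D: textile-upper → 11-2; leather-soled → 11-2-1; ankle boots → 11-2-1-3. Scheduled 6%. No special measure applies. → 6%.
Sum: 49% + 12% + 27% + 6% = 94%.

94%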